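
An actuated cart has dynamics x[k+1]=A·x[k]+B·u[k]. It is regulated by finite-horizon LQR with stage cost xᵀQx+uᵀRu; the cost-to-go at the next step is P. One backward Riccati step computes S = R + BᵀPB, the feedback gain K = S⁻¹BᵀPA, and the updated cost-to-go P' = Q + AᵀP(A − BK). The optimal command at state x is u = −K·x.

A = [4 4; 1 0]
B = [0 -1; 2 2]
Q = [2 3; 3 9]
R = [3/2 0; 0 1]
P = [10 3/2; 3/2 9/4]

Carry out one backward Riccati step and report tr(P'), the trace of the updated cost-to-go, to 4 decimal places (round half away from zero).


BᵀP = [3.0000 4.5000; -7.0000 3.0000]
S = R + BᵀPB = [3/2 0; 0 1] + [9.0000 6.0000; 6.0000 13.0000] = [10.5000 6.0000; 6.0000 14.0000]
BᵀPA = [16.5000 12.0000; -25.0000 -28.0000]
K = S⁻¹·BᵀPA = [3.4324 3.0270; -3.2568 -3.2973]
A−BK = [0.7432 0.7027; 0.6486 0.5405]
AᵀP(A−BK) = [36.1959 33.6216; 33.6216 31.3514]
P' = Q + AᵀP(A−BK) = [38.1959 36.6216; 36.6216 40.3514]
tr(P') = 78.5473

78.5473


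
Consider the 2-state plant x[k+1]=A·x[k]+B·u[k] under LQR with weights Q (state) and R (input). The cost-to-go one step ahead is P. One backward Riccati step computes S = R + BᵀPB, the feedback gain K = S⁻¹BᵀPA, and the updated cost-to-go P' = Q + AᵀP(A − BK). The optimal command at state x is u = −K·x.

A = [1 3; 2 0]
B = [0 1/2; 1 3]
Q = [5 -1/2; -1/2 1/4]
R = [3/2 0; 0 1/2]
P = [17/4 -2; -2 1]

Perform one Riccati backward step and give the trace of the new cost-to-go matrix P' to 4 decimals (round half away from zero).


BᵀP = [-2.0000 1.0000; -3.8750 2.0000]
S = R + BᵀPB = [3/2 0; 0 1/2] + [1.0000 2.0000; 2.0000 4.0625] = [2.5000 2.0000; 2.0000 4.5625]
BᵀPA = [0.0000 -6.0000; 0.1250 -11.6250]
K = S⁻¹·BᵀPA = [-0.0338 -0.5570; 0.0422 -2.3038]
A−BK = [0.9789 4.1519; 1.9072 7.4684]
AᵀP(A−BK) = [0.2447 1.0380; 1.0380 8.1266]
P' = Q + AᵀP(A−BK) = [5.2447 0.5380; 0.5380 8.3766]
tr(P') = 13.6213

13.6213


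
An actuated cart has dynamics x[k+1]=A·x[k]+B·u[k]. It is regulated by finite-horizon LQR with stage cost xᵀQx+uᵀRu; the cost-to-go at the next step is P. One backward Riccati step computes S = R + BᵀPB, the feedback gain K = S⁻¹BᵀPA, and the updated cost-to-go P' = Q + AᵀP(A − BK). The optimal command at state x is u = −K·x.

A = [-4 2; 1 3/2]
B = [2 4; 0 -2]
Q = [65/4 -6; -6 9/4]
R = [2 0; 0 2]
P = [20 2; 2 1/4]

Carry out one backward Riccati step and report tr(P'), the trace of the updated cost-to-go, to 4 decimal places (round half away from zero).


BᵀP = [40.0000 4.0000; 76.0000 7.5000]
S = R + BᵀPB = [2 0; 0 2] + [80.0000 152.0000; 152.0000 289.0000] = [82.0000 152.0000; 152.0000 291.0000]
BᵀPA = [-156.0000 86.0000; -296.5000 163.2500]
K = S⁻¹·BᵀPA = [-0.4327 0.2797; -0.7929 0.4149]
A−BK = [0.0369 -0.2190; -0.5858 2.3298]
AᵀP(A−BK) = [1.6583 -0.9743; -0.9743 0.7761]
P' = Q + AᵀP(A−BK) = [17.9083 -6.9743; -6.9743 3.0261]
tr(P') = 20.9344

20.9344


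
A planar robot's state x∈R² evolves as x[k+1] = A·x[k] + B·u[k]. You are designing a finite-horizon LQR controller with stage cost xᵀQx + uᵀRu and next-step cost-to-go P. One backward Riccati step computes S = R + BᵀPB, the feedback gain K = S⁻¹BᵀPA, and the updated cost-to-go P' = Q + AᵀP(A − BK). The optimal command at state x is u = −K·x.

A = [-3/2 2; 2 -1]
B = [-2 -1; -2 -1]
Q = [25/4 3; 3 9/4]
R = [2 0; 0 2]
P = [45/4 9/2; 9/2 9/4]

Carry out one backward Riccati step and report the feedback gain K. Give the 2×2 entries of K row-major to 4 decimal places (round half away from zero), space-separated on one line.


BᵀP = [-31.5000 -13.5000; -15.7500 -6.7500]
S = R + BᵀPB = [2 0; 0 2] + [90.0000 45.0000; 45.0000 22.5000] = [92.0000 45.0000; 45.0000 24.5000]
BᵀPA = [20.2500 -49.5000; 10.1250 -24.7500]
K = S⁻¹·BᵀPA = [0.1769 -0.4323; 0.0884 -0.2162]
A−BK = [-1.0579 0.9192; 2.4421 -2.0808]
AᵀP(A−BK) = [2.8358 -2.5570; -2.5570 2.5005]
P' = Q + AᵀP(A−BK) = [9.0858 0.4430; 0.4430 4.7505]
tr(P') = 13.8364

0.1769 -0.4323 0.0884 -0.2162


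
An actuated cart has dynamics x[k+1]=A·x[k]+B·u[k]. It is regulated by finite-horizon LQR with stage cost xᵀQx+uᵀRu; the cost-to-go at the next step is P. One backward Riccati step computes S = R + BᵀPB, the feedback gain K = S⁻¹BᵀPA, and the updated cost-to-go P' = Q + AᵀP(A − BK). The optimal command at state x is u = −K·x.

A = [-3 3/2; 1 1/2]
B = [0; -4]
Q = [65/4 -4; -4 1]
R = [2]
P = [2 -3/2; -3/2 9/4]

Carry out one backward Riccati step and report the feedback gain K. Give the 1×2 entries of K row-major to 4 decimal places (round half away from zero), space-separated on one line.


BᵀP = [6.0000 -9.0000]
S = R + BᵀPB = [2] + [36.0000] = [38.0000]
BᵀPA = [-27.0000 4.5000]
K = S⁻¹·BᵀPA = [-0.7105 0.1184]
A−BK = [-3.0000 1.5000; -1.8421 0.9737]
AᵀP(A−BK) = [10.0658 -4.6776; -4.6776 2.2796]
P' = Q + AᵀP(A−BK) = [26.3158 -8.6776; -8.6776 3.2796]
tr(P') = 29.5954

-0.7105 0.1184


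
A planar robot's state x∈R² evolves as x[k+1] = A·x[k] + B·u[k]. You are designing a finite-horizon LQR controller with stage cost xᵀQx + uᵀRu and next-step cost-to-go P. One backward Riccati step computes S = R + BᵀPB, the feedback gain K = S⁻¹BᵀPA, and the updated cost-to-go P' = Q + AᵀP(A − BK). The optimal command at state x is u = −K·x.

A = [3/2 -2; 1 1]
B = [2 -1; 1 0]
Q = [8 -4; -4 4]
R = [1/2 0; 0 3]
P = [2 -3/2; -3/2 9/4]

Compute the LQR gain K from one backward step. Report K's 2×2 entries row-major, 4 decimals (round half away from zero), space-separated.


BᵀP = [2.5000 -0.7500; -2.0000 1.5000]
S = R + BᵀPB = [1/2 0; 0 3] + [4.2500 -2.5000; -2.5000 2.0000] = [4.7500 -2.5000; -2.5000 5.0000]
BᵀPA = [3.0000 -5.7500; -1.5000 5.5000]
K = S⁻¹·BᵀPA = [0.6429 -0.8571; 0.0214 0.6714]
A−BK = [0.2357 0.3857; 0.3571 1.8571]
AᵀP(A−BK) = [0.3536 0.5786; 0.5786 7.6286]
P' = Q + AᵀP(A−BK) = [8.3536 -3.4214; -3.4214 11.6286]
tr(P') = 19.9821

0.6429 -0.8571 0.0214 0.6714


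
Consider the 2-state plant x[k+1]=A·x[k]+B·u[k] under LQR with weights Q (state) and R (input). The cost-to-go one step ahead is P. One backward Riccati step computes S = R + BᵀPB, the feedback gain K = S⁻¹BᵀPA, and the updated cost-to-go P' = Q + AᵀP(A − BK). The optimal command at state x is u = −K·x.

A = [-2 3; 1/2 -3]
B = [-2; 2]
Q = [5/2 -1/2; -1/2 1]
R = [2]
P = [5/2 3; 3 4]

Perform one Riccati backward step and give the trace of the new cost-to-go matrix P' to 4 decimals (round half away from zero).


10.5000

BᵀP = [1.0000 2.0000]
S = R + BᵀPB = [2] + [2.0000] = [4.0000]
BᵀPA = [-1.0000 -3.0000]
K = S⁻¹·BᵀPA = [-0.2500 -0.7500]
A−BK = [-2.5000 1.5000; 1.0000 -1.5000]
AᵀP(A−BK) = [4.7500 0.7500; 0.7500 2.2500]
P' = Q + AᵀP(A−BK) = [7.2500 0.2500; 0.2500 3.2500]
tr(P') = 10.5000


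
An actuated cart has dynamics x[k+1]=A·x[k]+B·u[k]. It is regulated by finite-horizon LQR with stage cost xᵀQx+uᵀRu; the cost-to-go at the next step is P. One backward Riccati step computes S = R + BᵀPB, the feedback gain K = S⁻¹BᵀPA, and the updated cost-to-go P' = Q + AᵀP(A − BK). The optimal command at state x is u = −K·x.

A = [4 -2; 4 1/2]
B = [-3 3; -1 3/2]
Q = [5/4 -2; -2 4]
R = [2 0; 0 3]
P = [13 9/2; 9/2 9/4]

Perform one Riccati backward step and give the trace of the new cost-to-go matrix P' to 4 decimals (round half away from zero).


12.4142

BᵀP = [-43.5000 -15.7500; 45.7500 16.8750]
S = R + BᵀPB = [2 0; 0 3] + [146.2500 -154.1250; -154.1250 162.5625] = [148.2500 -154.1250; -154.1250 165.5625]
BᵀPA = [-237.0000 79.1250; 250.5000 -83.0625]
K = S⁻¹·BᵀPA = [-0.7973 0.3773; 0.7708 -0.1505]
A−BK = [-0.7043 -0.4167; 2.0465 1.1030]
AᵀP(A−BK) = [5.9535 0.6113; 0.6113 1.2107]
P' = Q + AᵀP(A−BK) = [7.2035 -1.3887; -1.3887 5.2107]
tr(P') = 12.4142


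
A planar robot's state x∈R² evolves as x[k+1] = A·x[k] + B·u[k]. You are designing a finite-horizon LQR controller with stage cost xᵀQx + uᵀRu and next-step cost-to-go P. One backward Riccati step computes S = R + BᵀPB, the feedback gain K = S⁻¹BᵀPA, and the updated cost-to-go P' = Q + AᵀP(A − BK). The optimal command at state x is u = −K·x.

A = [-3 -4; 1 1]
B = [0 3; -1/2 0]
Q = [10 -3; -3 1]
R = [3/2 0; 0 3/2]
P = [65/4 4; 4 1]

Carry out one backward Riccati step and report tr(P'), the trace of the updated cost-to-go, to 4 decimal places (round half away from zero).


14.6019

BᵀP = [-2.0000 -0.5000; 48.7500 12.0000]
S = R + BᵀPB = [3/2 0; 0 3/2] + [0.2500 -6.0000; -6.0000 146.2500] = [1.7500 -6.0000; -6.0000 147.7500]
BᵀPA = [5.5000 7.5000; -134.2500 -183.0000]
K = S⁻¹·BᵀPA = [0.0320 0.0455; -0.9073 -1.2367]
A−BK = [-0.2780 -0.2898; 1.0160 1.0227]
AᵀP(A−BK) = [1.2650 1.7186; 1.7186 2.3370]
P' = Q + AᵀP(A−BK) = [11.2650 -1.2814; -1.2814 3.3370]
tr(P') = 14.6019


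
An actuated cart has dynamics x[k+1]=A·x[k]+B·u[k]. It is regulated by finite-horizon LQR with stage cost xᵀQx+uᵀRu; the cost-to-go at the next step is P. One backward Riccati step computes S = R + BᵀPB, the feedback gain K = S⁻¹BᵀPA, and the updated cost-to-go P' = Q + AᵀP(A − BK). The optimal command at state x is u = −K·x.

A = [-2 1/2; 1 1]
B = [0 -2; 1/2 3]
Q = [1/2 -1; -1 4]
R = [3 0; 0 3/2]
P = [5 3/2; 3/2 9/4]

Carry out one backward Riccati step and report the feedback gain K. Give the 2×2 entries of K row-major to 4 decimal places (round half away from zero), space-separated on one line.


-0.4509 0.4162 0.6566 0.0092

BᵀP = [0.7500 1.1250; -5.5000 3.7500]
S = R + BᵀPB = [3 0; 0 3/2] + [0.5625 1.8750; 1.8750 22.2500] = [3.5625 1.8750; 1.8750 23.7500]
BᵀPA = [-0.3750 1.5000; 14.7500 1.0000]
K = S⁻¹·BᵀPA = [-0.4509 0.4162; 0.6566 0.0092]
A−BK = [-0.6867 0.5185; -0.7445 0.7642]
AᵀP(A−BK) = [6.3954 -4.9803; -4.9803 4.3665]
P' = Q + AᵀP(A−BK) = [6.8954 -5.9803; -5.9803 8.3665]
tr(P') = 15.2618


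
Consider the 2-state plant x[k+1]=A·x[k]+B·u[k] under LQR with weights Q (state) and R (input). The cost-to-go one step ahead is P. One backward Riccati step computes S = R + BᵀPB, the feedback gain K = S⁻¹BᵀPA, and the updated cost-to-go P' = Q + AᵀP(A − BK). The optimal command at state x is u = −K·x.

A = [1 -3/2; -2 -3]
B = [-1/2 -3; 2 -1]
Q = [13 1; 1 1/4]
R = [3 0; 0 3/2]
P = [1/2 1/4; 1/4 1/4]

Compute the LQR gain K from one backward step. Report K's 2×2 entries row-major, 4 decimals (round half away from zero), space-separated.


BᵀP = [0.2500 0.3750; -1.7500 -1.0000]
S = R + BᵀPB = [3 0; 0 3/2] + [0.6250 -1.1250; -1.1250 6.2500] = [3.6250 -1.1250; -1.1250 7.7500]
BᵀPA = [-0.5000 -1.5000; 0.2500 5.6250]
K = S⁻¹·BᵀPA = [-0.1340 -0.1974; 0.0128 0.6971]
A−BK = [0.9715 0.4927; -1.7193 -1.9080]
AᵀP(A−BK) = [0.4298 0.4770; 0.4770 1.4074]
P' = Q + AᵀP(A−BK) = [13.4298 1.4770; 1.4770 1.6574]
tr(P') = 15.0872

-0.1340 -0.1974 0.0128 0.6971


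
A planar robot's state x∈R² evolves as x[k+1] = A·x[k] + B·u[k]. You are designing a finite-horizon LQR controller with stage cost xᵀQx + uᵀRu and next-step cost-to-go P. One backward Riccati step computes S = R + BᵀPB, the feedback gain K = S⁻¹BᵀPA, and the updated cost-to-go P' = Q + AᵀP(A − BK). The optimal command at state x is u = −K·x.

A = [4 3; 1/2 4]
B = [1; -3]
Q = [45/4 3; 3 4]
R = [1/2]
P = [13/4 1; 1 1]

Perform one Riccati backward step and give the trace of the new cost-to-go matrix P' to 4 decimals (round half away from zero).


BᵀP = [0.2500 -2.0000]
S = R + BᵀPB = [1/2] + [6.2500] = [6.7500]
BᵀPA = [0.0000 -7.2500]
K = S⁻¹·BᵀPA = [0.0000 -1.0741]
A−BK = [4.0000 4.0741; 0.5000 0.7778]
AᵀP(A−BK) = [56.2500 58.5000; 58.5000 61.4630]
P' = Q + AᵀP(A−BK) = [67.5000 61.5000; 61.5000 65.4630]
tr(P') = 132.9630

132.9630


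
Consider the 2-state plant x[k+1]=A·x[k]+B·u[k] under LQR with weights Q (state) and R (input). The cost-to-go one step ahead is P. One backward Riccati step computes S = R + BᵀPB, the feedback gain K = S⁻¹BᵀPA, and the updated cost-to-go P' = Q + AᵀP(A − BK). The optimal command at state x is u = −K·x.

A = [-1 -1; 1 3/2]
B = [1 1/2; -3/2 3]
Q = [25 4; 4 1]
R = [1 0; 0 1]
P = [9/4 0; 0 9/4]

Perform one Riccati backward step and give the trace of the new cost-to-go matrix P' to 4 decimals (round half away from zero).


27.4582

BᵀP = [2.2500 -3.3750; 1.1250 6.7500]
S = R + BᵀPB = [1 0; 0 1] + [7.3125 -9.0000; -9.0000 20.8125] = [8.3125 -9.0000; -9.0000 21.8125]
BᵀPA = [-5.6250 -7.3125; 5.6250 9.0000]
K = S⁻¹·BᵀPA = [-0.7184 -0.7826; -0.0385 0.0897]
A−BK = [-0.2623 -0.2623; 0.0380 0.0570]
AᵀP(A−BK) = [0.6757 0.7184; 0.7184 0.7826]
P' = Q + AᵀP(A−BK) = [25.6757 4.7184; 4.7184 1.7826]
tr(P') = 27.4582


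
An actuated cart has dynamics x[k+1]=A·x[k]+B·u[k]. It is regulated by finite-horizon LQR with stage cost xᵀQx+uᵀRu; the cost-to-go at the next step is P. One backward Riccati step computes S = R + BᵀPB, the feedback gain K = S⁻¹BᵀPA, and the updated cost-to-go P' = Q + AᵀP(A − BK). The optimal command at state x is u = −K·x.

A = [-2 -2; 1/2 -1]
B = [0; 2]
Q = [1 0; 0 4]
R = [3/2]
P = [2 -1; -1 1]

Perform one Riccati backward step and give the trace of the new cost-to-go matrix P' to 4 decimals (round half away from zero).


BᵀP = [-2.0000 2.0000]
S = R + BᵀPB = [3/2] + [4.0000] = [5.5000]
BᵀPA = [5.0000 2.0000]
K = S⁻¹·BᵀPA = [0.9091 0.3636]
A−BK = [-2.0000 -2.0000; -1.3182 -1.7273]
AᵀP(A−BK) = [5.7045 4.6818; 4.6818 4.2727]
P' = Q + AᵀP(A−BK) = [6.7045 4.6818; 4.6818 8.2727]
tr(P') = 14.9773

14.9773


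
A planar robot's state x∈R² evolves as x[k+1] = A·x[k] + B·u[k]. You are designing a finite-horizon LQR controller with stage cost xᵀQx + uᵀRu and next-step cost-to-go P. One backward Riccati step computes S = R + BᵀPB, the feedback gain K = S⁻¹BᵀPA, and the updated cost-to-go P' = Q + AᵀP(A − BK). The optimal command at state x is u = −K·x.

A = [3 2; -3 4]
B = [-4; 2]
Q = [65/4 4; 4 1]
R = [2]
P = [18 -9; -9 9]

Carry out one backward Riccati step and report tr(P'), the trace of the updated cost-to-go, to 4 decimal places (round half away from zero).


BᵀP = [-90.0000 54.0000]
S = R + BᵀPB = [2] + [468.0000] = [470.0000]
BᵀPA = [-432.0000 36.0000]
K = S⁻¹·BᵀPA = [-0.9191 0.0766]
A−BK = [-0.6766 2.3064; -1.1617 3.8468]
AᵀP(A−BK) = [7.9277 -20.9106; -20.9106 69.2426]
P' = Q + AᵀP(A−BK) = [24.1777 -16.9106; -16.9106 70.2426]
tr(P') = 94.4202

94.4202


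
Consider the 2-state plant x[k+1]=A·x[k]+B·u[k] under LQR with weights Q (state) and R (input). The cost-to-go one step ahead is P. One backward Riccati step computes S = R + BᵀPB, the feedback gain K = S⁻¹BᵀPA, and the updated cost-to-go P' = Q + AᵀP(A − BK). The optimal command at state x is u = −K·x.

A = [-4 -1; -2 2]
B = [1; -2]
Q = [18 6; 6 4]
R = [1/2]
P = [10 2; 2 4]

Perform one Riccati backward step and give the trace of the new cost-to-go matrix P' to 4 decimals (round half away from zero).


222.7027

BᵀP = [6.0000 -6.0000]
S = R + BᵀPB = [1/2] + [18.0000] = [18.5000]
BᵀPA = [-12.0000 -18.0000]
K = S⁻¹·BᵀPA = [-0.6486 -0.9730]
A−BK = [-3.3514 -0.0270; -3.2973 0.0541]
AᵀP(A−BK) = [200.2162 0.3243; 0.3243 0.4865]
P' = Q + AᵀP(A−BK) = [218.2162 6.3243; 6.3243 4.4865]
tr(P') = 222.7027


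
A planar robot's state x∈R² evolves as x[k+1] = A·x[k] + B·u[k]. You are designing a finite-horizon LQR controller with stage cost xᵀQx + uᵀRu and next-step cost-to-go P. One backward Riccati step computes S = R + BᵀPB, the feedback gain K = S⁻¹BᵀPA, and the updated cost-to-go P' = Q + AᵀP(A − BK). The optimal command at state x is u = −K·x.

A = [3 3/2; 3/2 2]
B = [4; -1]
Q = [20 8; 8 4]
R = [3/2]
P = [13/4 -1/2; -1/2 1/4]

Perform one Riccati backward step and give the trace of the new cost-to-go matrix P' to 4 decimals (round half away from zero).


26.4635

BᵀP = [13.5000 -2.2500]
S = R + BᵀPB = [3/2] + [56.2500] = [57.7500]
BᵀPA = [37.1250 15.7500]
K = S⁻¹·BᵀPA = [0.6429 0.2727]
A−BK = [0.4286 0.4091; 2.1429 2.2727]
AᵀP(A−BK) = [1.4464 1.1250; 1.1250 1.0170]
P' = Q + AᵀP(A−BK) = [21.4464 9.1250; 9.1250 5.0170]
tr(P') = 26.4635


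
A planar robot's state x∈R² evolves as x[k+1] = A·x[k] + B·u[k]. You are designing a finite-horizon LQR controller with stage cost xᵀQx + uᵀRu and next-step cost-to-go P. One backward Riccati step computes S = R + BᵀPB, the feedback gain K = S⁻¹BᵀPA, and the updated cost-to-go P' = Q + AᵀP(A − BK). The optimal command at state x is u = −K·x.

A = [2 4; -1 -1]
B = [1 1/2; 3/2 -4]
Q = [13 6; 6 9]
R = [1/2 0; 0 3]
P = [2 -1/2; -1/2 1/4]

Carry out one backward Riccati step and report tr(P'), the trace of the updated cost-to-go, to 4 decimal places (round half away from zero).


33.4568

BᵀP = [1.2500 -0.1250; 3.0000 -1.2500]
S = R + BᵀPB = [1/2 0; 0 3] + [1.0625 1.1250; 1.1250 6.5000] = [1.5625 1.1250; 1.1250 9.5000]
BᵀPA = [2.6250 5.1250; 7.2500 13.2500]
K = S⁻¹·BᵀPA = [1.2359 2.4879; 0.6168 1.1001]
A−BK = [0.4557 0.9620; -0.3867 -0.3314]
AᵀP(A−BK) = [2.5339 4.7434; 4.7434 8.9229]
P' = Q + AᵀP(A−BK) = [15.5339 10.7434; 10.7434 17.9229]
tr(P') = 33.4568


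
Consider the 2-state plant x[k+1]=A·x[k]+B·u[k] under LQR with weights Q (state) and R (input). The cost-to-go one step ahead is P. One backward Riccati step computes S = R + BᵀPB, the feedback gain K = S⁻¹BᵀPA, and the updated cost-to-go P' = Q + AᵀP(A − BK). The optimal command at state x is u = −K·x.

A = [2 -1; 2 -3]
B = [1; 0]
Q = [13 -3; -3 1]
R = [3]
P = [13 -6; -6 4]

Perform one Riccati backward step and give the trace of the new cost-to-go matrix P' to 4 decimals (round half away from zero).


BᵀP = [13.0000 -6.0000]
S = R + BᵀPB = [3] + [13.0000] = [16.0000]
BᵀPA = [14.0000 5.0000]
K = S⁻¹·BᵀPA = [0.8750 0.3125]
A−BK = [1.1250 -1.3125; 2.0000 -3.0000]
AᵀP(A−BK) = [7.7500 -6.3750; -6.3750 11.4375]
P' = Q + AᵀP(A−BK) = [20.7500 -9.3750; -9.3750 12.4375]
tr(P') = 33.1875

33.1875


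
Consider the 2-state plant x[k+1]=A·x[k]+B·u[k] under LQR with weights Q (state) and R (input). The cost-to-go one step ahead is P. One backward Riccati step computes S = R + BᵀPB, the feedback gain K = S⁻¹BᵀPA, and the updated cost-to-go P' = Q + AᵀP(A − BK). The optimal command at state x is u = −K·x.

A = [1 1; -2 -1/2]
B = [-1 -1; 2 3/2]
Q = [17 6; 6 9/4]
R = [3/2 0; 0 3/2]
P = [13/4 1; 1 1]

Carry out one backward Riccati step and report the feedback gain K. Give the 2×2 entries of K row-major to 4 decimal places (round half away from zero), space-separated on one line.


-0.4754 -0.1311 -0.3607 -0.4098

BᵀP = [-1.2500 1.0000; -1.7500 0.5000]
S = R + BᵀPB = [3/2 0; 0 3/2] + [3.2500 2.7500; 2.7500 2.5000] = [4.7500 2.7500; 2.7500 4.0000]
BᵀPA = [-3.2500 -1.7500; -2.7500 -2.0000]
K = S⁻¹·BᵀPA = [-0.4754 -0.1311; -0.3607 -0.4098]
A−BK = [0.1639 0.4590; -0.5082 0.3770]
AᵀP(A−BK) = [0.7131 0.1967; 0.1967 1.4508]
P' = Q + AᵀP(A−BK) = [17.7131 6.1967; 6.1967 3.7008]
tr(P') = 21.4139


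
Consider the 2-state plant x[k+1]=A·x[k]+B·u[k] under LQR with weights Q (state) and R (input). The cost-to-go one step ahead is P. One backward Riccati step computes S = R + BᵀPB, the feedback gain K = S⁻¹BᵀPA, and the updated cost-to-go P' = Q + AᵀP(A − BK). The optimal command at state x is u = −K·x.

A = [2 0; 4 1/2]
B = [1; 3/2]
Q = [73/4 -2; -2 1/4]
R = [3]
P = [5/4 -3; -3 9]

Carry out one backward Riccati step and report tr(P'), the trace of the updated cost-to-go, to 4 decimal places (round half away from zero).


BᵀP = [-3.2500 10.5000]
S = R + BᵀPB = [3] + [12.5000] = [15.5000]
BᵀPA = [35.5000 5.2500]
K = S⁻¹·BᵀPA = [2.2903 0.3387]
A−BK = [-0.2903 -0.3387; 0.5645 -0.0081]
AᵀP(A−BK) = [19.6935 2.9758; 2.9758 0.4718]
P' = Q + AᵀP(A−BK) = [37.9435 0.9758; 0.9758 0.7218]
tr(P') = 38.6653

38.6653


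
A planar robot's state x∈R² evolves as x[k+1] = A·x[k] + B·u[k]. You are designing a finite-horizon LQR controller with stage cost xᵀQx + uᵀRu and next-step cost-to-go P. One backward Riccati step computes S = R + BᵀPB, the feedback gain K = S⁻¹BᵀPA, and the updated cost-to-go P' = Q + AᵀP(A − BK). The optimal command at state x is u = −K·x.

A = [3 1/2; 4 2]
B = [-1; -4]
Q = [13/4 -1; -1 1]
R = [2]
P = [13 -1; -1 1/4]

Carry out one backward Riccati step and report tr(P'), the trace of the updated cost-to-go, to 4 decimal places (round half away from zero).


35.3864

BᵀP = [-9.0000 0.0000]
S = R + BᵀPB = [2] + [9.0000] = [11.0000]
BᵀPA = [-27.0000 -4.5000]
K = S⁻¹·BᵀPA = [-2.4545 -0.4091]
A−BK = [0.5455 0.0909; -5.8182 0.3636]
AᵀP(A−BK) = [30.7273 2.4545; 2.4545 0.4091]
P' = Q + AᵀP(A−BK) = [33.9773 1.4545; 1.4545 1.4091]
tr(P') = 35.3864


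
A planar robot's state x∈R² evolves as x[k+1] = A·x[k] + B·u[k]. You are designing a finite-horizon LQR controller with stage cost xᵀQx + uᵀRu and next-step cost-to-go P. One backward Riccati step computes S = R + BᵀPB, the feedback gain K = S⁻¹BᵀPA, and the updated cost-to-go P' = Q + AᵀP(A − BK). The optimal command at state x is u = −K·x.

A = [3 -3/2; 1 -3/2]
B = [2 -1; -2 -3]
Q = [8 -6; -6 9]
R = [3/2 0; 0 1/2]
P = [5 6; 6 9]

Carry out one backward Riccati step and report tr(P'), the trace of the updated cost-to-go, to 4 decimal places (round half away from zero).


BᵀP = [-2.0000 -6.0000; -23.0000 -33.0000]
S = R + BᵀPB = [3/2 0; 0 1/2] + [8.0000 20.0000; 20.0000 122.0000] = [9.5000 20.0000; 20.0000 122.5000]
BᵀPA = [-12.0000 12.0000; -102.0000 84.0000]
K = S⁻¹·BᵀPA = [0.7463 -0.2750; -0.9545 0.7306]
A−BK = [0.5529 -0.2195; -0.3709 0.1419]
AᵀP(A−BK) = [1.5967 -0.7777; -0.7777 0.4286]
P' = Q + AᵀP(A−BK) = [9.5967 -6.7777; -6.7777 9.4286]
tr(P') = 19.0254

19.0254


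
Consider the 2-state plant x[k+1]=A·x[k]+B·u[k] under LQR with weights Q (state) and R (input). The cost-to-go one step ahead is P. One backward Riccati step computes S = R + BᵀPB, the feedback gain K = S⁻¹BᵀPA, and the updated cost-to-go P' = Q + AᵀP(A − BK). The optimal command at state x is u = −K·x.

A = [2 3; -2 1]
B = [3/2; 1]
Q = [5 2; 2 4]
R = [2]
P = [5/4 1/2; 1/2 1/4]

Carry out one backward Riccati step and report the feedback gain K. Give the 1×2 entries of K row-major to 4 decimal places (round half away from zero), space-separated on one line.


BᵀP = [2.3750 1.0000]
S = R + BᵀPB = [2] + [4.5625] = [6.5625]
BᵀPA = [2.7500 8.1250]
K = S⁻¹·BᵀPA = [0.4190 1.2381]
A−BK = [1.3714 1.1429; -2.4190 -0.2381]
AᵀP(A−BK) = [0.8476 1.5952; 1.5952 4.4405]
P' = Q + AᵀP(A−BK) = [5.8476 3.5952; 3.5952 8.4405]
tr(P') = 14.2881

0.4190 1.2381


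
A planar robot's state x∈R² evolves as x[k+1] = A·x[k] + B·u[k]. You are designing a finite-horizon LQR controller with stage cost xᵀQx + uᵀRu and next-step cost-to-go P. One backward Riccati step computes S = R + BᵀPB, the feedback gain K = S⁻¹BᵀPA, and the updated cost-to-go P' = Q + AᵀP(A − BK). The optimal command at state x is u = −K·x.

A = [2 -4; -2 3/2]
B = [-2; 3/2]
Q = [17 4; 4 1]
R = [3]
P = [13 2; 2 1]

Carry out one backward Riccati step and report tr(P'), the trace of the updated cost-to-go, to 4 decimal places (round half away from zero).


BᵀP = [-23.0000 -2.5000]
S = R + BᵀPB = [3] + [42.2500] = [45.2500]
BᵀPA = [-41.0000 88.2500]
K = S⁻¹·BᵀPA = [-0.9061 1.9503]
A−BK = [0.1878 -0.0994; -0.6409 -1.4254]
AᵀP(A−BK) = [2.8508 -5.0387; -5.0387 14.1381]
P' = Q + AᵀP(A−BK) = [19.8508 -1.0387; -1.0387 15.1381]
tr(P') = 34.9890

34.9890


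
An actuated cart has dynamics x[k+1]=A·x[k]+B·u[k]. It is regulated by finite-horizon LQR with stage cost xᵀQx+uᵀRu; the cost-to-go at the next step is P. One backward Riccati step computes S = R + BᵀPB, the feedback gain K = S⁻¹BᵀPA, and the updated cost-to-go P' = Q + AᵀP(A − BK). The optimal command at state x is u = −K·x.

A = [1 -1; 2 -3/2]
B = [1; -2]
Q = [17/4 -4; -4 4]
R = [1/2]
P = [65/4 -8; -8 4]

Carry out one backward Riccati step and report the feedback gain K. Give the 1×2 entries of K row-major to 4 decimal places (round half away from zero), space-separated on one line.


BᵀP = [32.2500 -16.0000]
S = R + BᵀPB = [1/2] + [64.2500] = [64.7500]
BᵀPA = [0.2500 -8.2500]
K = S⁻¹·BᵀPA = [0.0039 -0.1274]
A−BK = [0.9961 -0.8726; 2.0077 -1.7548]
AᵀP(A−BK) = [0.2490 -0.2181; -0.2181 0.1988]
P' = Q + AᵀP(A−BK) = [4.4990 -4.2181; -4.2181 4.1988]
tr(P') = 8.6979

0.0039 -0.1274


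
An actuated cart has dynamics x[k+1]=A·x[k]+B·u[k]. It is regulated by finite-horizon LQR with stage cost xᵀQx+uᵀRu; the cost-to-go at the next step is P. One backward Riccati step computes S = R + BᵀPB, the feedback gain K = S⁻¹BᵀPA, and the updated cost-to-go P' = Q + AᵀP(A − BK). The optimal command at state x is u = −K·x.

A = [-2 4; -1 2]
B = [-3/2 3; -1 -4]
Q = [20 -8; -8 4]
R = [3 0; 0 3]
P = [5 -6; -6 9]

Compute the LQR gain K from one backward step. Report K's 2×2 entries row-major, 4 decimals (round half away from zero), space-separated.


0.5161 -1.0323 -0.0645 0.1290

BᵀP = [-1.5000 0.0000; 39.0000 -54.0000]
S = R + BᵀPB = [3 0; 0 3] + [2.2500 -4.5000; -4.5000 333.0000] = [5.2500 -4.5000; -4.5000 336.0000]
BᵀPA = [3.0000 -6.0000; -24.0000 48.0000]
K = S⁻¹·BᵀPA = [0.5161 -1.0323; -0.0645 0.1290]
A−BK = [-1.0323 2.0645; -0.7419 1.4839]
AᵀP(A−BK) = [1.9032 -3.8065; -3.8065 7.6129]
P' = Q + AᵀP(A−BK) = [21.9032 -11.8065; -11.8065 11.6129]
tr(P') = 33.5161


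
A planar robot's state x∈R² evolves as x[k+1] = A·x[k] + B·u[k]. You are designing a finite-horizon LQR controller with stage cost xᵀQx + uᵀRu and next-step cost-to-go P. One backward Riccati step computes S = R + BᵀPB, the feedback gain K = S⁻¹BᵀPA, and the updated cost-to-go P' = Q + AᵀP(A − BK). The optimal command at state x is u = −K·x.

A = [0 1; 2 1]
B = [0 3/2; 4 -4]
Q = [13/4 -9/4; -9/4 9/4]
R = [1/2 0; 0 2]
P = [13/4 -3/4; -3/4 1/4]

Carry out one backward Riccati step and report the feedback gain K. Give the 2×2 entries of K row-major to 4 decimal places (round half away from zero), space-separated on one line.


0.3019 0.1509 -0.0755 0.3152

BᵀP = [-3.0000 1.0000; 7.8750 -2.1250]
S = R + BᵀPB = [1/2 0; 0 2] + [4.0000 -8.5000; -8.5000 20.3125] = [4.5000 -8.5000; -8.5000 22.3125]
BᵀPA = [2.0000 -2.0000; -4.2500 5.7500]
K = S⁻¹·BᵀPA = [0.3019 0.1509; -0.0755 0.3152]
A−BK = [0.1132 0.5272; 0.4906 1.6570]
AᵀP(A−BK) = [0.0755 0.0377; 0.0377 0.4895]
P' = Q + AᵀP(A−BK) = [3.3255 -2.2123; -2.2123 2.7395]
tr(P') = 6.0649


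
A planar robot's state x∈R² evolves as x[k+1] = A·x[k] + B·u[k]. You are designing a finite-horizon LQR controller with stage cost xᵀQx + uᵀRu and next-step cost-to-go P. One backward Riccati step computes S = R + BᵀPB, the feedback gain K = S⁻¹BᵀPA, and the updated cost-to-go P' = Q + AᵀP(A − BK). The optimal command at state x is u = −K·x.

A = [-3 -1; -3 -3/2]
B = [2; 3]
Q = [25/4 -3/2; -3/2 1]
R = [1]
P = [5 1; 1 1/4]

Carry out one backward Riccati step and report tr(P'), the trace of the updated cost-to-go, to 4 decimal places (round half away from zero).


9.4078

BᵀP = [13.0000 2.7500]
S = R + BᵀPB = [1] + [34.2500] = [35.2500]
BᵀPA = [-47.2500 -17.1250]
K = S⁻¹·BᵀPA = [-1.3404 -0.4858]
A−BK = [-0.3191 -0.0284; 1.0213 -0.0426]
AᵀP(A−BK) = [1.9149 0.6702; 0.6702 0.2429]
P' = Q + AᵀP(A−BK) = [8.1649 -0.8298; -0.8298 1.2429]
tr(P') = 9.4078


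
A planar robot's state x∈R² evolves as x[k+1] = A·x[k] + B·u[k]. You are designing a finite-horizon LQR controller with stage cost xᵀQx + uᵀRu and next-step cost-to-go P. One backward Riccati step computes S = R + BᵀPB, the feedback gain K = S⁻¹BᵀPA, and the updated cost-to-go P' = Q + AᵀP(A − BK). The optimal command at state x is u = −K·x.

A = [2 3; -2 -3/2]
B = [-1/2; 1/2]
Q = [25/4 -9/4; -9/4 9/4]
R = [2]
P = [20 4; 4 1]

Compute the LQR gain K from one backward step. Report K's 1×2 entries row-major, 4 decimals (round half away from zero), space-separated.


BᵀP = [-8.0000 -1.5000]
S = R + BᵀPB = [2] + [3.2500] = [5.2500]
BᵀPA = [-13.0000 -21.7500]
K = S⁻¹·BᵀPA = [-2.4762 -4.1429]
A−BK = [0.7619 0.9286; -0.7619 0.5714]
AᵀP(A−BK) = [19.8095 33.1429; 33.1429 56.1429]
P' = Q + AᵀP(A−BK) = [26.0595 30.8929; 30.8929 58.3929]
tr(P') = 84.4524

-2.4762 -4.1429


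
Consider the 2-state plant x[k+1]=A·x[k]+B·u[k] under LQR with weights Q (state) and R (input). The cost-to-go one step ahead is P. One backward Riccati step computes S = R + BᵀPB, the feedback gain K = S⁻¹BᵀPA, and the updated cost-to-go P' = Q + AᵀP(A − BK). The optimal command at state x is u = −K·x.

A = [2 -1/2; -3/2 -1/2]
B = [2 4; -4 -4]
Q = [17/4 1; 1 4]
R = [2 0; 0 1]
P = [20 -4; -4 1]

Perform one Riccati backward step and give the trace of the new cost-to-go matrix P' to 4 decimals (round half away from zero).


BᵀP = [56.0000 -12.0000; 96.0000 -20.0000]
S = R + BᵀPB = [2 0; 0 1] + [160.0000 272.0000; 272.0000 464.0000] = [162.0000 272.0000; 272.0000 465.0000]
BᵀPA = [130.0000 -22.0000; 222.0000 -38.0000]
K = S⁻¹·BᵀPA = [0.0490 0.0788; 0.4487 -0.1278]
A−BK = [0.1070 -0.1464; 0.4911 -0.6961]
AᵀP(A−BK) = [0.2559 -0.1192; -0.1192 0.1267]
P' = Q + AᵀP(A−BK) = [4.5059 0.8808; 0.8808 4.1267]
tr(P') = 8.6326

8.6326


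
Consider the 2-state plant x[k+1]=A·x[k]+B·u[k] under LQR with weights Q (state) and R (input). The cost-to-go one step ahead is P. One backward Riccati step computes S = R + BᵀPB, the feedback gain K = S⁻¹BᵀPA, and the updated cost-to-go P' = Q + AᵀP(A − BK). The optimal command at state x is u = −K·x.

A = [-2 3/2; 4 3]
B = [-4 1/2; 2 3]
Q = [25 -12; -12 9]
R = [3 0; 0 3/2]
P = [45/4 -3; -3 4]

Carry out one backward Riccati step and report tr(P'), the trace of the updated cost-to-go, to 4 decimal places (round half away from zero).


38.3813

BᵀP = [-51.0000 20.0000; -3.3750 10.5000]
S = R + BᵀPB = [3 0; 0 3/2] + [244.0000 34.5000; 34.5000 29.8125] = [247.0000 34.5000; 34.5000 31.3125]
BᵀPA = [182.0000 -16.5000; 48.7500 26.4375]
K = S⁻¹·BᵀPA = [0.6139 -0.2183; 0.8805 1.0849]
A−BK = [0.0151 0.0842; 0.1307 0.1821]
AᵀP(A−BK) = [2.3525 1.0991; 1.0991 2.0288]
P' = Q + AᵀP(A−BK) = [27.3525 -10.9009; -10.9009 11.0288]
tr(P') = 38.3813


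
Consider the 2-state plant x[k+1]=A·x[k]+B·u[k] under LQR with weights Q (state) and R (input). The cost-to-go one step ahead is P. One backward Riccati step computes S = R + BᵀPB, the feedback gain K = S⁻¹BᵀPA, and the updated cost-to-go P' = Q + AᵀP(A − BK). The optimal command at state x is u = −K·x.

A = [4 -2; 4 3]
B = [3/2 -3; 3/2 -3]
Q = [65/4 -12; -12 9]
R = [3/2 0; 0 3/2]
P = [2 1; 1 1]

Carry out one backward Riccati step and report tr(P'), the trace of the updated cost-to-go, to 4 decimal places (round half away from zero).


32.3279

BᵀP = [4.5000 3.0000; -9.0000 -6.0000]
S = R + BᵀPB = [3/2 0; 0 3/2] + [11.2500 -22.5000; -22.5000 45.0000] = [12.7500 -22.5000; -22.5000 46.5000]
BᵀPA = [30.0000 0.0000; -60.0000 0.0000]
K = S⁻¹·BᵀPA = [0.5195 0.0000; -1.0390 0.0000]
A−BK = [0.1039 -2.0000; 0.1039 3.0000]
AᵀP(A−BK) = [2.0779 0.0000; 0.0000 5.0000]
P' = Q + AᵀP(A−BK) = [18.3279 -12.0000; -12.0000 14.0000]
tr(P') = 32.3279


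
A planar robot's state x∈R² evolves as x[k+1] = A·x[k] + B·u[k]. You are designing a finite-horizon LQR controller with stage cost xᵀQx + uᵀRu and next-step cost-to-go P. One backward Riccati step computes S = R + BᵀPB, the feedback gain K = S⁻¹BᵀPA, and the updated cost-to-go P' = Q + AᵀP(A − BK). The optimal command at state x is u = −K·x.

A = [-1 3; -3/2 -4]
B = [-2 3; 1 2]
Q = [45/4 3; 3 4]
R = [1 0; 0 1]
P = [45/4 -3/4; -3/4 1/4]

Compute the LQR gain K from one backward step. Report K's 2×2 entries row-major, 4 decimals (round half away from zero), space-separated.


BᵀP = [-23.2500 1.7500; 32.2500 -1.7500]
S = R + BᵀPB = [1 0; 0 1] + [48.2500 -66.2500; -66.2500 93.2500] = [49.2500 -66.2500; -66.2500 94.2500]
BᵀPA = [20.6250 -76.7500; -29.6250 103.7500]
K = S⁻¹·BᵀPA = [-0.0742 -1.4253; -0.3665 0.0989]
A−BK = [-0.0490 -0.1474; -0.6929 -2.7725]
AᵀP(A−BK) = [0.2359 0.4525; 0.4525 3.5945]
P' = Q + AᵀP(A−BK) = [11.4859 3.4525; 3.4525 7.5945]
tr(P') = 19.0804

-0.0742 -1.4253 -0.3665 0.0989


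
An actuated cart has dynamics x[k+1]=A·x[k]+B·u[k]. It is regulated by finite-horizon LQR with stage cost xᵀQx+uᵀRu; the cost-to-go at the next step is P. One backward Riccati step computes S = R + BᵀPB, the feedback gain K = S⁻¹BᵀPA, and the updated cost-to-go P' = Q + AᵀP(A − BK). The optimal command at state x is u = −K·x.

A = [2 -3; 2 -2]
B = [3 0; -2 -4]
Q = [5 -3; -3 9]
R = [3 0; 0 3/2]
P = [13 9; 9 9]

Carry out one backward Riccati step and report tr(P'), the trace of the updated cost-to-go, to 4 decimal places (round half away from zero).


20.5989

BᵀP = [21.0000 9.0000; -36.0000 -36.0000]
S = R + BᵀPB = [3 0; 0 3/2] + [45.0000 -36.0000; -36.0000 144.0000] = [48.0000 -36.0000; -36.0000 145.5000]
BᵀPA = [60.0000 -81.0000; -144.0000 180.0000]
K = S⁻¹·BᵀPA = [0.6234 -0.9328; -0.8354 1.0063]
A−BK = [0.1297 -0.2017; -0.0949 0.1598]
AᵀP(A−BK) = [2.2911 -3.1234; -3.1234 4.3078]
P' = Q + AᵀP(A−BK) = [7.2911 -6.1234; -6.1234 13.3078]
tr(P') = 20.5989


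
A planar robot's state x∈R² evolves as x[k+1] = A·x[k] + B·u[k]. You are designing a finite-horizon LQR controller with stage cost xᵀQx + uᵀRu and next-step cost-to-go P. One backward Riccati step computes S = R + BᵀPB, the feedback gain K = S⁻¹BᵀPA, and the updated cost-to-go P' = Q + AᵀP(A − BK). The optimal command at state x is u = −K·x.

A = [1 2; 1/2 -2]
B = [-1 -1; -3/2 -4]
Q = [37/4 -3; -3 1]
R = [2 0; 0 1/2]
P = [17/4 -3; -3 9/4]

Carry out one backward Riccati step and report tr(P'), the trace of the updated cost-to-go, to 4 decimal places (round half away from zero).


15.2378

BᵀP = [0.2500 -0.3750; 7.7500 -6.0000]
S = R + BᵀPB = [2 0; 0 1/2] + [0.3125 1.2500; 1.2500 16.2500] = [2.3125 1.2500; 1.2500 16.7500]
BᵀPA = [0.0625 1.2500; 4.7500 27.5000]
K = S⁻¹·BᵀPA = [-0.1316 -0.3615; 0.2934 1.6688]
A−BK = [1.1618 3.3073; 1.4763 4.1328]
AᵀP(A−BK) = [0.4271 1.3459; 1.3459 4.5607]
P' = Q + AᵀP(A−BK) = [9.6771 -1.6541; -1.6541 5.5607]
tr(P') = 15.2378


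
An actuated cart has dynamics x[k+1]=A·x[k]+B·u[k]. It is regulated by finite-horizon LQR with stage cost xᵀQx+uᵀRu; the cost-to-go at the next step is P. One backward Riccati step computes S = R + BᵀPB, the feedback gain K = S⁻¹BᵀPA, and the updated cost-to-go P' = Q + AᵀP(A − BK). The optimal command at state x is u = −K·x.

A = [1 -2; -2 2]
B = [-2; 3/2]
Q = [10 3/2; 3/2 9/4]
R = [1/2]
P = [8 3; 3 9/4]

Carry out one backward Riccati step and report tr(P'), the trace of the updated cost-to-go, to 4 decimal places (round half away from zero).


BᵀP = [-11.5000 -2.6250]
S = R + BᵀPB = [1/2] + [19.0625] = [19.5625]
BᵀPA = [-6.2500 17.7500]
K = S⁻¹·BᵀPA = [-0.3195 0.9073]
A−BK = [0.3610 -0.1853; -1.5208 0.6390]
AᵀP(A−BK) = [3.0032 -1.3291; -1.3291 0.8946]
P' = Q + AᵀP(A−BK) = [13.0032 0.1709; 0.1709 3.1446]
tr(P') = 16.1478

16.1478


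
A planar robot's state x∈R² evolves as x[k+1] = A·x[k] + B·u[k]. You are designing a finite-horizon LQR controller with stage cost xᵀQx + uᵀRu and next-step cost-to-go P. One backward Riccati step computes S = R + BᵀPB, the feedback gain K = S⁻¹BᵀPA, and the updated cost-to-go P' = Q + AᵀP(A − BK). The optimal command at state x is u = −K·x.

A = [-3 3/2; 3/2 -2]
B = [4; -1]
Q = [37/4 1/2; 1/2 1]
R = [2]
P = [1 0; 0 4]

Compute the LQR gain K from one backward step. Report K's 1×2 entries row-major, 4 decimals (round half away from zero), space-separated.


-0.8182 0.6364

BᵀP = [4.0000 -4.0000]
S = R + BᵀPB = [2] + [20.0000] = [22.0000]
BᵀPA = [-18.0000 14.0000]
K = S⁻¹·BᵀPA = [-0.8182 0.6364]
A−BK = [0.2727 -1.0455; 0.6818 -1.3636]
AᵀP(A−BK) = [3.2727 -5.0455; -5.0455 9.3409]
P' = Q + AᵀP(A−BK) = [12.5227 -4.5455; -4.5455 10.3409]
tr(P') = 22.8636


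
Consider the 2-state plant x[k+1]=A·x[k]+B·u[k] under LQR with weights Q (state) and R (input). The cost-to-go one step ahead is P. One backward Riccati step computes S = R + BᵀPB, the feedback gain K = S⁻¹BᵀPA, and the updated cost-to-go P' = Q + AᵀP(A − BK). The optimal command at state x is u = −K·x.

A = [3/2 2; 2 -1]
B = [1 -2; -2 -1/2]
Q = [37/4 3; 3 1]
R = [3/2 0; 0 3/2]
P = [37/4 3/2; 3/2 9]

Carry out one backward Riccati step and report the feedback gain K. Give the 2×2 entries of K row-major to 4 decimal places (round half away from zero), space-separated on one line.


BᵀP = [6.2500 -16.5000; -19.2500 -7.5000]
S = R + BᵀPB = [3/2 0; 0 3/2] + [39.2500 -4.2500; -4.2500 42.2500] = [40.7500 -4.2500; -4.2500 43.7500]
BᵀPA = [-23.6250 29.0000; -43.8750 -31.0000]
K = S⁻¹·BᵀPA = [-0.6914 0.6443; -1.0700 -0.6460]
A−BK = [0.0513 0.0637; 0.0823 -0.0344]
AᵀP(A−BK) = [2.5323 0.3787; 0.3787 1.2903]
P' = Q + AᵀP(A−BK) = [11.7823 3.3787; 3.3787 2.2903]
tr(P') = 14.0726

-0.6914 0.6443 -1.0700 -0.6460


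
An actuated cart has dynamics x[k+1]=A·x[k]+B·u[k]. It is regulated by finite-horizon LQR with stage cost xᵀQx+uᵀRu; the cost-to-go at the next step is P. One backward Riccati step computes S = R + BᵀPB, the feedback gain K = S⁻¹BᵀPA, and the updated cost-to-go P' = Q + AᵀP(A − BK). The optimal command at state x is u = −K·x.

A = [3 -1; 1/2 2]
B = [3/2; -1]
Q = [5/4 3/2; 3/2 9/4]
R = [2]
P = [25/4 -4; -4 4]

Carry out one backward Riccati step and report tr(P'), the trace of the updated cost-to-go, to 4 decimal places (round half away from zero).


13.7788

BᵀP = [13.3750 -10.0000]
S = R + BᵀPB = [2] + [30.0625] = [32.0625]
BᵀPA = [35.1250 -33.3750]
K = S⁻¹·BᵀPA = [1.0955 -1.0409]
A−BK = [1.3567 0.5614; 1.5955 0.9591]
AᵀP(A−BK) = [6.7700 -0.1871; -0.1871 3.5088]
P' = Q + AᵀP(A−BK) = [8.0200 1.3129; 1.3129 5.7588]
tr(P') = 13.7788


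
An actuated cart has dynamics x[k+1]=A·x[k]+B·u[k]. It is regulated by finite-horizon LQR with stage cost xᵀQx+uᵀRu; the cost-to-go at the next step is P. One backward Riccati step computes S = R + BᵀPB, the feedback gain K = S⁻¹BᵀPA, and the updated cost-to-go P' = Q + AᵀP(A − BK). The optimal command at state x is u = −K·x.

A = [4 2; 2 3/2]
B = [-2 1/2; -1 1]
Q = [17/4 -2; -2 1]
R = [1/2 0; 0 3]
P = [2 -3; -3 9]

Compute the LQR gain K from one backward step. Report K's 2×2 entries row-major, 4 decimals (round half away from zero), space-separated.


-1.7625 -0.9094 0.0875 0.4281

BᵀP = [-1.0000 -3.0000; -2.0000 7.5000]
S = R + BᵀPB = [1/2 0; 0 3] + [5.0000 -3.5000; -3.5000 6.5000] = [5.5000 -3.5000; -3.5000 9.5000]
BᵀPA = [-10.0000 -6.5000; 7.0000 7.2500]
K = S⁻¹·BᵀPA = [-1.7625 -0.9094; 0.0875 0.4281]
A−BK = [0.4313 -0.0328; 0.1500 0.1625]
AᵀP(A−BK) = [1.7625 0.9094; 0.9094 1.2352]
P' = Q + AᵀP(A−BK) = [6.0125 -1.0906; -1.0906 2.2352]
tr(P') = 8.2477


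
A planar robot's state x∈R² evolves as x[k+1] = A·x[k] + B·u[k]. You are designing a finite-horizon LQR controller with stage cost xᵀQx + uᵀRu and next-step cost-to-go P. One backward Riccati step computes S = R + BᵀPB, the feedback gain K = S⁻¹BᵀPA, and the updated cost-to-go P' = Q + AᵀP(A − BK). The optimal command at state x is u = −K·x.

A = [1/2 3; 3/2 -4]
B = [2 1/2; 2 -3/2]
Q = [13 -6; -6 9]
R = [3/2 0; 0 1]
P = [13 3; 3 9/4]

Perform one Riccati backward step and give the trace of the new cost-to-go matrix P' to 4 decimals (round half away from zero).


BᵀP = [32.0000 10.5000; 2.0000 -1.8750]
S = R + BᵀPB = [3/2 0; 0 1] + [85.0000 0.2500; 0.2500 3.8125] = [86.5000 0.2500; 0.2500 4.8125]
BᵀPA = [31.7500 54.0000; -1.8125 13.5000]
K = S⁻¹·BᵀPA = [0.3682 0.6163; -0.3958 2.7732]
A−BK = [-0.0385 0.3809; 0.1700 -1.0728]
AᵀP(A−BK) = [0.4050 -1.0399; -1.0399 10.2839]
P' = Q + AᵀP(A−BK) = [13.4050 -7.0399; -7.0399 19.2839]
tr(P') = 32.6889

32.6889
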